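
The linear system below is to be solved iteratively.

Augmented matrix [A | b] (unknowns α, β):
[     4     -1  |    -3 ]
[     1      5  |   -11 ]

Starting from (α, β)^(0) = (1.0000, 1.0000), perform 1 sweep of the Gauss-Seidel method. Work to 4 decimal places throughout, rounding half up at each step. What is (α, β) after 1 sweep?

Iteration 1:
  α = (-3 - (-1)·1.0000) / (4) = -0.5000
  β = (-11 - (1)·-0.5000) / (5) = -2.1000

(-0.5000, -2.1000)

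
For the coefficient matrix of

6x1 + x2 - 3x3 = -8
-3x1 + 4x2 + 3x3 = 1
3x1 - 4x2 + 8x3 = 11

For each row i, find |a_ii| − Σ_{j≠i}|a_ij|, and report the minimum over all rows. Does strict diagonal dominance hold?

row 1: |6| − (1+3) = 2
row 2: |4| − (3+3) = -2
row 3: |8| − (3+4) = 1
minimum over rows = -2 → not strictly diagonally dominant

-2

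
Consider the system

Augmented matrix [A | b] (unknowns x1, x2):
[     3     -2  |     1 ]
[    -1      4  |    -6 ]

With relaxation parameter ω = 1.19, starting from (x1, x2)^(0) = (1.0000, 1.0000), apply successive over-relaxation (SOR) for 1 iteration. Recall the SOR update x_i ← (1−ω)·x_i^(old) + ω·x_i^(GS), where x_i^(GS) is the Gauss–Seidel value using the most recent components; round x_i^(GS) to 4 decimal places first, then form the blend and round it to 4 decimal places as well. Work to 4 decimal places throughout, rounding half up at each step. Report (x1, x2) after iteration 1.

Iteration 1:
  x1: GS value = (1 - (-2)·1.0000) / (3) = 1.0000;  x1 ← (1−ω)·1.0000 + ω·1.0000 = 1.0000
  x2: GS value = (-6 - (-1)·1.0000) / (4) = -1.2500;  x2 ← (1−ω)·1.0000 + ω·-1.2500 = -1.6775

(1.0000, -1.6775)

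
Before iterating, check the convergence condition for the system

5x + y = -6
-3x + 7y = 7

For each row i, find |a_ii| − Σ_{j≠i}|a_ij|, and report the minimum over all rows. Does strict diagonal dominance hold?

4

row 1: |5| − (1) = 4
row 2: |7| − (3) = 4
minimum over rows = 4 → strictly diagonally dominant (convergence guaranteed)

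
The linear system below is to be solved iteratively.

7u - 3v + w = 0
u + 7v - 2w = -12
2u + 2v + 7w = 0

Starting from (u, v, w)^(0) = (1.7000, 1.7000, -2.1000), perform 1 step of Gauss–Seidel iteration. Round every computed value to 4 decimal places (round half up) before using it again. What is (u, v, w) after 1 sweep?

(1.0286, -2.4612, 0.4093)

Iteration 1:
  u = (0 - (-3)·1.7000 - (1)·-2.1000) / (7) = 1.0286
  v = (-12 - (1)·1.0286 - (-2)·-2.1000) / (7) = -2.4612
  w = (0 - (2)·1.0286 - (2)·-2.4612) / (7) = 0.4093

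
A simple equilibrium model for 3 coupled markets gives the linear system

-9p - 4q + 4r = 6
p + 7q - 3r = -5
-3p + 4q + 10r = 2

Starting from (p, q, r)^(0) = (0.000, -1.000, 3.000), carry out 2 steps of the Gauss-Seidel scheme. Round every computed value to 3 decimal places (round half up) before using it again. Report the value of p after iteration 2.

-0.687

Iteration 1:
  p = (6 - (-4)·-1.000 - (4)·3.000) / (-9) = 1.111
  q = (-5 - (1)·1.111 - (-3)·3.000) / (7) = 0.413
  r = (2 - (-3)·1.111 - (4)·0.413) / (10) = 0.368
Iteration 2:
  p = (6 - (-4)·0.413 - (4)·0.368) / (-9) = -0.687
  q = (-5 - (1)·-0.687 - (-3)·0.368) / (7) = -0.458
  r = (2 - (-3)·-0.687 - (4)·-0.458) / (10) = 0.177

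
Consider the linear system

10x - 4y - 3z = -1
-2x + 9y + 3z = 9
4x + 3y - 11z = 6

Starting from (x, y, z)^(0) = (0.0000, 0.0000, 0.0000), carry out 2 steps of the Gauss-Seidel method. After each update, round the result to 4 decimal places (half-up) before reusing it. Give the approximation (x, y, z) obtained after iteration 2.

(0.1966, 1.1487, -0.1607)

Iteration 1:
  x = (-1 - (-4)·0.0000 - (-3)·0.0000) / (10) = -0.1000
  y = (9 - (-2)·-0.1000 - (3)·0.0000) / (9) = 0.9778
  z = (6 - (4)·-0.1000 - (3)·0.9778) / (-11) = -0.3151
Iteration 2:
  x = (-1 - (-4)·0.9778 - (-3)·-0.3151) / (10) = 0.1966
  y = (9 - (-2)·0.1966 - (3)·-0.3151) / (9) = 1.1487
  z = (6 - (4)·0.1966 - (3)·1.1487) / (-11) = -0.1607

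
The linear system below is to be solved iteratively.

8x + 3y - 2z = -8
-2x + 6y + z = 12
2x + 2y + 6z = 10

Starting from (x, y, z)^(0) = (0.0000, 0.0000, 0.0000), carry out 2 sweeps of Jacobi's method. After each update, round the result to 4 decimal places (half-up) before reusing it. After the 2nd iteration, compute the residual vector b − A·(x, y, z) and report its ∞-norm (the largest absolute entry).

1.8890

Iteration 1:
  x = (-8 - (3)·0.0000 - (-2)·0.0000) / (8) = -1.0000
  y = (12 - (-2)·0.0000 - (1)·0.0000) / (6) = 2.0000
  z = (10 - (2)·0.0000 - (2)·0.0000) / (6) = 1.6667
Iteration 2:
  x = (-8 - (3)·2.0000 - (-2)·1.6667) / (8) = -1.3333
  y = (12 - (-2)·-1.0000 - (1)·1.6667) / (6) = 1.3889
  z = (10 - (2)·-1.0000 - (2)·2.0000) / (6) = 1.3333
Residual b − A·x = (1.1663, -0.3333, 1.8890); ∞-norm = 1.8890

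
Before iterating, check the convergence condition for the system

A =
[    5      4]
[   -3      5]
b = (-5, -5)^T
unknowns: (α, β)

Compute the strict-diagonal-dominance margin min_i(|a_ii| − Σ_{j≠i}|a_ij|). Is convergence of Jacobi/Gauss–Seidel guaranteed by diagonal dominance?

1

row 1: |5| − (4) = 1
row 2: |5| − (3) = 2
minimum over rows = 1 → strictly diagonally dominant (convergence guaranteed)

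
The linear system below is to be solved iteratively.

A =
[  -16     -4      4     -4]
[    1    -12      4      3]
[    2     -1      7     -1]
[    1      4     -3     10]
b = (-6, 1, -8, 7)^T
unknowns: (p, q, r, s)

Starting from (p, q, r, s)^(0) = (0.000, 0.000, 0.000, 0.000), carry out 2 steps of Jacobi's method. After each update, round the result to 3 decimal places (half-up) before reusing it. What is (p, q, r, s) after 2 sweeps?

Iteration 1:
  p = (-6 - (-4)·0.000 - (4)·0.000 - (-4)·0.000) / (-16) = 0.375
  q = (1 - (1)·0.000 - (4)·0.000 - (3)·0.000) / (-12) = -0.083
  r = (-8 - (2)·0.000 - (-1)·0.000 - (-1)·0.000) / (7) = -1.143
  s = (7 - (1)·0.000 - (4)·0.000 - (-3)·0.000) / (10) = 0.700
Iteration 2:
  p = (-6 - (-4)·-0.083 - (4)·-1.143 - (-4)·0.700) / (-16) = -0.065
  q = (1 - (1)·0.375 - (4)·-1.143 - (3)·0.700) / (-12) = -0.258
  r = (-8 - (2)·0.375 - (-1)·-0.083 - (-1)·0.700) / (7) = -1.162
  s = (7 - (1)·0.375 - (4)·-0.083 - (-3)·-1.143) / (10) = 0.353

(-0.065, -0.258, -1.162, 0.353)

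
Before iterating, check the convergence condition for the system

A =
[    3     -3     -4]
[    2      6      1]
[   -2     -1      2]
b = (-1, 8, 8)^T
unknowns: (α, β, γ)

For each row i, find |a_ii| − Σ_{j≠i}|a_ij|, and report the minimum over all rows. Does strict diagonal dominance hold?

row 1: |3| − (3+4) = -4
row 2: |6| − (2+1) = 3
row 3: |2| − (2+1) = -1
minimum over rows = -4 → not strictly diagonally dominant

-4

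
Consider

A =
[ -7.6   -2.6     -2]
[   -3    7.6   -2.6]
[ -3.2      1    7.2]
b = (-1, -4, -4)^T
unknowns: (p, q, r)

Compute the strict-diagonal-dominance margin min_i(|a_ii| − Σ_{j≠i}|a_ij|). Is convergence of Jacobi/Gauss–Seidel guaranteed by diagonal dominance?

row 1: |-7.6| − (2.6+2) = 3
row 2: |7.6| − (3+2.6) = 2
row 3: |7.2| − (3.2+1) = 3
minimum over rows = 2 → strictly diagonally dominant (convergence guaranteed)

2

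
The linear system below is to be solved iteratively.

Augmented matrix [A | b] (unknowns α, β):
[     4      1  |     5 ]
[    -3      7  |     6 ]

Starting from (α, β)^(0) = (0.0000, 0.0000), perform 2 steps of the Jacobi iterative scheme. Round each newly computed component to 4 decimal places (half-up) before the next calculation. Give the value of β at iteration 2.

1.3929

Iteration 1:
  α = (5 - (1)·0.0000) / (4) = 1.2500
  β = (6 - (-3)·0.0000) / (7) = 0.8571
Iteration 2:
  α = (5 - (1)·0.8571) / (4) = 1.0357
  β = (6 - (-3)·1.2500) / (7) = 1.3929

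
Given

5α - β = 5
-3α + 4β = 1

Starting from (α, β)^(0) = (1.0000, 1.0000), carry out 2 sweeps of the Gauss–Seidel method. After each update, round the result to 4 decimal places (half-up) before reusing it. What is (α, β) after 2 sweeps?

(1.2300, 1.1725)

Iteration 1:
  α = (5 - (-1)·1.0000) / (5) = 1.2000
  β = (1 - (-3)·1.2000) / (4) = 1.1500
Iteration 2:
  α = (5 - (-1)·1.1500) / (5) = 1.2300
  β = (1 - (-3)·1.2300) / (4) = 1.1725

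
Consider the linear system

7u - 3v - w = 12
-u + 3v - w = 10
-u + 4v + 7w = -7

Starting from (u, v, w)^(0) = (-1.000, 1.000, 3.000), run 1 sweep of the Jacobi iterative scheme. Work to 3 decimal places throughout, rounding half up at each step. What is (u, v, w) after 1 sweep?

(2.571, 4.000, -1.714)

Iteration 1:
  u = (12 - (-3)·1.000 - (-1)·3.000) / (7) = 2.571
  v = (10 - (-1)·-1.000 - (-1)·3.000) / (3) = 4.000
  w = (-7 - (-1)·-1.000 - (4)·1.000) / (7) = -1.714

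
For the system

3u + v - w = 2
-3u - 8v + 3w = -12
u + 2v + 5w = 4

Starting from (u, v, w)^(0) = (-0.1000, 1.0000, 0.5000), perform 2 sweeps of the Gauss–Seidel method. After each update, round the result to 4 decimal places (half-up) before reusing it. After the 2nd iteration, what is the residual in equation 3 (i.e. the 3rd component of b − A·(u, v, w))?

Iteration 1:
  u = (2 - (1)·1.0000 - (-1)·0.5000) / (3) = 0.5000
  v = (-12 - (-3)·0.5000 - (3)·0.5000) / (-8) = 1.5000
  w = (4 - (1)·0.5000 - (2)·1.5000) / (5) = 0.1000
Iteration 2:
  u = (2 - (1)·1.5000 - (-1)·0.1000) / (3) = 0.2000
  v = (-12 - (-3)·0.2000 - (3)·0.1000) / (-8) = 1.4625
  w = (4 - (1)·0.2000 - (2)·1.4625) / (5) = 0.1750
Residual b − A·x = (0.1125, -0.2250, 0.0000)

0.0000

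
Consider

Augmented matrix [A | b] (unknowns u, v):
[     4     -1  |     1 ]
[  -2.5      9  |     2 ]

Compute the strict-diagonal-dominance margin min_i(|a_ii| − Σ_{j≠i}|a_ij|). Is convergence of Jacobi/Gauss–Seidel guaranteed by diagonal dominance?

row 1: |4| − (1) = 3
row 2: |9| − (2.5) = 6.5
minimum over rows = 3 → strictly diagonally dominant (convergence guaranteed)

3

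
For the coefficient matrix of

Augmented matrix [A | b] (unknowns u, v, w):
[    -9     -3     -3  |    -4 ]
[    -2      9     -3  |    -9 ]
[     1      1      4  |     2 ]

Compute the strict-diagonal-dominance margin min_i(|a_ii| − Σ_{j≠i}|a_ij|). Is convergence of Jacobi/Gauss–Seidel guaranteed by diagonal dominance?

row 1: |-9| − (3+3) = 3
row 2: |9| − (2+3) = 4
row 3: |4| − (1+1) = 2
minimum over rows = 2 → strictly diagonally dominant (convergence guaranteed)

2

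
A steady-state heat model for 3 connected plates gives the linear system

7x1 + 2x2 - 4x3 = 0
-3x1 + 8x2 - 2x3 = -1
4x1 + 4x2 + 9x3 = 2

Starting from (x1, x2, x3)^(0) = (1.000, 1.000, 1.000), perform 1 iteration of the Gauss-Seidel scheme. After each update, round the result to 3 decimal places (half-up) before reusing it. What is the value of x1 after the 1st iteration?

0.286

Iteration 1:
  x1 = (0 - (2)·1.000 - (-4)·1.000) / (7) = 0.286
  x2 = (-1 - (-3)·0.286 - (-2)·1.000) / (8) = 0.232
  x3 = (2 - (4)·0.286 - (4)·0.232) / (9) = -0.008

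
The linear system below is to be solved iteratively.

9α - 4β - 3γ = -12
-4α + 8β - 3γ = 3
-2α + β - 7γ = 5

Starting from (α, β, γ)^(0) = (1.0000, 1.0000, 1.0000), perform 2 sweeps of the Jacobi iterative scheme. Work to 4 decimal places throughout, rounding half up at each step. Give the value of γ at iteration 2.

Iteration 1:
  α = (-12 - (-4)·1.0000 - (-3)·1.0000) / (9) = -0.5556
  β = (3 - (-4)·1.0000 - (-3)·1.0000) / (8) = 1.2500
  γ = (5 - (-2)·1.0000 - (1)·1.0000) / (-7) = -0.8571
Iteration 2:
  α = (-12 - (-4)·1.2500 - (-3)·-0.8571) / (9) = -1.0635
  β = (3 - (-4)·-0.5556 - (-3)·-0.8571) / (8) = -0.2242
  γ = (5 - (-2)·-0.5556 - (1)·1.2500) / (-7) = -0.3770

-0.3770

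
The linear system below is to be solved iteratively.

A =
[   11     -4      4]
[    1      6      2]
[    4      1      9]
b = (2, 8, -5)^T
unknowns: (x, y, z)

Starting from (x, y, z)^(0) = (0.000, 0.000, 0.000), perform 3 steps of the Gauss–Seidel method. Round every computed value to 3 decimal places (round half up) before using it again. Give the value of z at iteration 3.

Iteration 1:
  x = (2 - (-4)·0.000 - (4)·0.000) / (11) = 0.182
  y = (8 - (1)·0.182 - (2)·0.000) / (6) = 1.303
  z = (-5 - (4)·0.182 - (1)·1.303) / (9) = -0.781
Iteration 2:
  x = (2 - (-4)·1.303 - (4)·-0.781) / (11) = 0.940
  y = (8 - (1)·0.940 - (2)·-0.781) / (6) = 1.437
  z = (-5 - (4)·0.940 - (1)·1.437) / (9) = -1.133
Iteration 3:
  x = (2 - (-4)·1.437 - (4)·-1.133) / (11) = 1.116
  y = (8 - (1)·1.116 - (2)·-1.133) / (6) = 1.525
  z = (-5 - (4)·1.116 - (1)·1.525) / (9) = -1.221

-1.221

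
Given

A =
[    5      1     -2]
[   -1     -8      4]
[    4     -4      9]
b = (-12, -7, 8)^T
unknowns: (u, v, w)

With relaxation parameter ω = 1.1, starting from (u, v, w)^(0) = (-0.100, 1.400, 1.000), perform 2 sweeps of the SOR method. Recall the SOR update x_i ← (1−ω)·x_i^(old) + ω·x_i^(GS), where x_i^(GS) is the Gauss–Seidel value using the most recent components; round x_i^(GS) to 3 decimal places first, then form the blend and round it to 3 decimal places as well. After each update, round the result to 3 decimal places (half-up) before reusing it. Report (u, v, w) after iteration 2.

Iteration 1:
  u: GS value = (-12 - (1)·1.400 - (-2)·1.000) / (5) = -2.280;  u ← (1−ω)·-0.100 + ω·-2.280 = -2.498
  v: GS value = (-7 - (-1)·-2.498 - (4)·1.000) / (-8) = 1.687;  v ← (1−ω)·1.400 + ω·1.687 = 1.716
  w: GS value = (8 - (4)·-2.498 - (-4)·1.716) / (9) = 2.762;  w ← (1−ω)·1.000 + ω·2.762 = 2.938
Iteration 2:
  u: GS value = (-12 - (1)·1.716 - (-2)·2.938) / (5) = -1.568;  u ← (1−ω)·-2.498 + ω·-1.568 = -1.475
  v: GS value = (-7 - (-1)·-1.475 - (4)·2.938) / (-8) = 2.528;  v ← (1−ω)·1.716 + ω·2.528 = 2.609
  w: GS value = (8 - (4)·-1.475 - (-4)·2.609) / (9) = 2.704;  w ← (1−ω)·2.938 + ω·2.704 = 2.681

(-1.475, 2.609, 2.681)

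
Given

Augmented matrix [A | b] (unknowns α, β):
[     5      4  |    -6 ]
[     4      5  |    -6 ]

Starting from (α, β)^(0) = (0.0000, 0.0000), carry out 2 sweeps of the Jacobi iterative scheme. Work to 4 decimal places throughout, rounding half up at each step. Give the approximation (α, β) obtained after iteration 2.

Iteration 1:
  α = (-6 - (4)·0.0000) / (5) = -1.2000
  β = (-6 - (4)·0.0000) / (5) = -1.2000
Iteration 2:
  α = (-6 - (4)·-1.2000) / (5) = -0.2400
  β = (-6 - (4)·-1.2000) / (5) = -0.2400

(-0.2400, -0.2400)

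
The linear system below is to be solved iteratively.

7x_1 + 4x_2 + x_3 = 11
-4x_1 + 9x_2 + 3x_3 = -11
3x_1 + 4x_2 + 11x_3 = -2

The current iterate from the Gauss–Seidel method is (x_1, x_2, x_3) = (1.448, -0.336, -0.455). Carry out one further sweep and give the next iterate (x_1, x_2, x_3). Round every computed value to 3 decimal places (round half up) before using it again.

One sweep:
  x_1 = (11 - (4)·-0.336 - (1)·-0.455) / (7) = 1.828
  x_2 = (-11 - (-4)·1.828 - (3)·-0.455) / (9) = -0.258
  x_3 = (-2 - (3)·1.828 - (4)·-0.258) / (11) = -0.587

(1.828, -0.258, -0.587)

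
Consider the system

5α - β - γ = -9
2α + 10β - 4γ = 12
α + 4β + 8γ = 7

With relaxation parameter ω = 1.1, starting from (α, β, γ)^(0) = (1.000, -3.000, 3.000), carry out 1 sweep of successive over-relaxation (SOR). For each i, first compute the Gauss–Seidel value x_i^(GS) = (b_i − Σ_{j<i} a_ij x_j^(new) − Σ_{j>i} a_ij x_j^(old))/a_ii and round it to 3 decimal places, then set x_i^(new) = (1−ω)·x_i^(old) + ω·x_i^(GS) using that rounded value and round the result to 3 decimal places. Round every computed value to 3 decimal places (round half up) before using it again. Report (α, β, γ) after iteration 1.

Iteration 1:
  α: GS value = (-9 - (-1)·-3.000 - (-1)·3.000) / (5) = -1.800;  α ← (1−ω)·1.000 + ω·-1.800 = -2.080
  β: GS value = (12 - (2)·-2.080 - (-4)·3.000) / (10) = 2.816;  β ← (1−ω)·-3.000 + ω·2.816 = 3.398
  γ: GS value = (7 - (1)·-2.080 - (4)·3.398) / (8) = -0.564;  γ ← (1−ω)·3.000 + ω·-0.564 = -0.920

(-2.080, 3.398, -0.920)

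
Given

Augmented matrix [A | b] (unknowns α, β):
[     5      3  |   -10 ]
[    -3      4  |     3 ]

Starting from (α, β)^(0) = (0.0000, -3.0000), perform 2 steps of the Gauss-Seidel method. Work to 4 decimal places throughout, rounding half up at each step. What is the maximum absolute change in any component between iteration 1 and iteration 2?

2.1600

Iteration 1:
  α = (-10 - (3)·-3.0000) / (5) = -0.2000
  β = (3 - (-3)·-0.2000) / (4) = 0.6000
Iteration 2:
  α = (-10 - (3)·0.6000) / (5) = -2.3600
  β = (3 - (-3)·-2.3600) / (4) = -1.0200
Change: (-2.1600, -1.6200) → max |·| = 2.1600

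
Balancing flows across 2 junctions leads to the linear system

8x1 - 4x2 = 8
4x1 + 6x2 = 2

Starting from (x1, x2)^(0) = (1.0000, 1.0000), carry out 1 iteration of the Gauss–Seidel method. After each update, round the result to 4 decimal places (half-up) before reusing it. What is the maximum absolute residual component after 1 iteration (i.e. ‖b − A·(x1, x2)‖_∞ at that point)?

6.6668

Iteration 1:
  x1 = (8 - (-4)·1.0000) / (8) = 1.5000
  x2 = (2 - (4)·1.5000) / (6) = -0.6667
Residual b − A·x = (-6.6668, 0.0002); ∞-norm = 6.6668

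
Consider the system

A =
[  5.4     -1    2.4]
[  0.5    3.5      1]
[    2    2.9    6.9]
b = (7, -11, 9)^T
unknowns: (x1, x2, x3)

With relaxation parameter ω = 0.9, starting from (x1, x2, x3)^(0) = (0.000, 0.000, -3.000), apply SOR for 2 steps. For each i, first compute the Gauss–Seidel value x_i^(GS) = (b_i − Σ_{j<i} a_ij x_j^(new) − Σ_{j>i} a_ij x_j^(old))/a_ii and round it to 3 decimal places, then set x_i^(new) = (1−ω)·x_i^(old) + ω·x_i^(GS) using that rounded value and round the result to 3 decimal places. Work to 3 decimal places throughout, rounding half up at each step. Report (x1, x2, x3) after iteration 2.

Iteration 1:
  x1: GS value = (7 - (-1)·0.000 - (2.4)·-3.000) / (5.4) = 2.630;  x1 ← (1−ω)·0.000 + ω·2.630 = 2.367
  x2: GS value = (-11 - (0.5)·2.367 - (1)·-3.000) / (3.5) = -2.624;  x2 ← (1−ω)·0.000 + ω·-2.624 = -2.362
  x3: GS value = (9 - (2)·2.367 - (2.9)·-2.362) / (6.9) = 1.611;  x3 ← (1−ω)·-3.000 + ω·1.611 = 1.150
Iteration 2:
  x1: GS value = (7 - (-1)·-2.362 - (2.4)·1.150) / (5.4) = 0.348;  x1 ← (1−ω)·2.367 + ω·0.348 = 0.550
  x2: GS value = (-11 - (0.5)·0.550 - (1)·1.150) / (3.5) = -3.550;  x2 ← (1−ω)·-2.362 + ω·-3.550 = -3.431
  x3: GS value = (9 - (2)·0.550 - (2.9)·-3.431) / (6.9) = 2.587;  x3 ← (1−ω)·1.150 + ω·2.587 = 2.443

(0.550, -3.431, 2.443)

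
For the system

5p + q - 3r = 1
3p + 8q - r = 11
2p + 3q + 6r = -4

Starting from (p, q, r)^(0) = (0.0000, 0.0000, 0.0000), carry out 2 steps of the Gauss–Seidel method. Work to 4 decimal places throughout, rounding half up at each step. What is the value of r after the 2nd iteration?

Iteration 1:
  p = (1 - (1)·0.0000 - (-3)·0.0000) / (5) = 0.2000
  q = (11 - (3)·0.2000 - (-1)·0.0000) / (8) = 1.3000
  r = (-4 - (2)·0.2000 - (3)·1.3000) / (6) = -1.3833
Iteration 2:
  p = (1 - (1)·1.3000 - (-3)·-1.3833) / (5) = -0.8900
  q = (11 - (3)·-0.8900 - (-1)·-1.3833) / (8) = 1.5358
  r = (-4 - (2)·-0.8900 - (3)·1.5358) / (6) = -1.1379

-1.1379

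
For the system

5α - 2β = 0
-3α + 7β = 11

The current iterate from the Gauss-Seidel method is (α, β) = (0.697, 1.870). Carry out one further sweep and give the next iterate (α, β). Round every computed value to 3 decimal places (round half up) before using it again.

One sweep:
  α = (0 - (-2)·1.870) / (5) = 0.748
  β = (11 - (-3)·0.748) / (7) = 1.892

(0.748, 1.892)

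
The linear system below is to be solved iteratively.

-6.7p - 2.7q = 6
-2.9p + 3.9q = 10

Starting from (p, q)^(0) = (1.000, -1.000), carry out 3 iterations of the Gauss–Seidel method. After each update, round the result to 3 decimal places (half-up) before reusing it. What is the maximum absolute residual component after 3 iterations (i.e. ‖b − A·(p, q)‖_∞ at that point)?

Iteration 1:
  p = (6 - (-2.7)·-1.000) / (-6.7) = -0.493
  q = (10 - (-2.9)·-0.493) / (3.9) = 2.198
Iteration 2:
  p = (6 - (-2.7)·2.198) / (-6.7) = -1.781
  q = (10 - (-2.9)·-1.781) / (3.9) = 1.240
Iteration 3:
  p = (6 - (-2.7)·1.240) / (-6.7) = -1.395
  q = (10 - (-2.9)·-1.395) / (3.9) = 1.527
Residual b − A·x = (0.776, -0.001); ∞-norm = 0.776

0.776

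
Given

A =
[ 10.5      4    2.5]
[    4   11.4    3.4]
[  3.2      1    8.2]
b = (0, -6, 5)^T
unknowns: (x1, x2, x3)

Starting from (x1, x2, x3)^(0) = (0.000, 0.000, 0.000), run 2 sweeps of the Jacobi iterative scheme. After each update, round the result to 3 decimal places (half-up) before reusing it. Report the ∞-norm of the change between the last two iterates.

0.182

Iteration 1:
  x1 = (0 - (4)·0.000 - (2.5)·0.000) / (10.5) = 0.000
  x2 = (-6 - (4)·0.000 - (3.4)·0.000) / (11.4) = -0.526
  x3 = (5 - (3.2)·0.000 - (1)·0.000) / (8.2) = 0.610
Iteration 2:
  x1 = (0 - (4)·-0.526 - (2.5)·0.610) / (10.5) = 0.055
  x2 = (-6 - (4)·0.000 - (3.4)·0.610) / (11.4) = -0.708
  x3 = (5 - (3.2)·0.000 - (1)·-0.526) / (8.2) = 0.674
Change: (0.055, -0.182, 0.064) → max |·| = 0.182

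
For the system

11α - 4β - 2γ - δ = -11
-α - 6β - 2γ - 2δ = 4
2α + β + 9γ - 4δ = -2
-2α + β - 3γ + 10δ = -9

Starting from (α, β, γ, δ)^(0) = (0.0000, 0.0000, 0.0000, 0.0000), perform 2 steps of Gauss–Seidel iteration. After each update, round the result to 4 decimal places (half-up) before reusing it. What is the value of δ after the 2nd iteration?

Iteration 1:
  α = (-11 - (-4)·0.0000 - (-2)·0.0000 - (-1)·0.0000) / (11) = -1.0000
  β = (4 - (-1)·-1.0000 - (-2)·0.0000 - (-2)·0.0000) / (-6) = -0.5000
  γ = (-2 - (2)·-1.0000 - (1)·-0.5000 - (-4)·0.0000) / (9) = 0.0556
  δ = (-9 - (-2)·-1.0000 - (1)·-0.5000 - (-3)·0.0556) / (10) = -1.0333
Iteration 2:
  α = (-11 - (-4)·-0.5000 - (-2)·0.0556 - (-1)·-1.0333) / (11) = -1.2656
  β = (4 - (-1)·-1.2656 - (-2)·0.0556 - (-2)·-1.0333) / (-6) = -0.1298
  γ = (-2 - (2)·-1.2656 - (1)·-0.1298 - (-4)·-1.0333) / (9) = -0.3858
  δ = (-9 - (-2)·-1.2656 - (1)·-0.1298 - (-3)·-0.3858) / (10) = -1.2559

-1.2559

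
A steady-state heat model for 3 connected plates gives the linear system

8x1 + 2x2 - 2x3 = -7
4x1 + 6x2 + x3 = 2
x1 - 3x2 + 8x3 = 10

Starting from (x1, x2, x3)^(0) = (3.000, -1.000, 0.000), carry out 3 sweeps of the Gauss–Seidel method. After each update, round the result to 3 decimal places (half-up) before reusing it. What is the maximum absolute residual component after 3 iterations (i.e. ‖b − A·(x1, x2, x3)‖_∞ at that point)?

Iteration 1:
  x1 = (-7 - (2)·-1.000 - (-2)·0.000) / (8) = -0.625
  x2 = (2 - (4)·-0.625 - (1)·0.000) / (6) = 0.750
  x3 = (10 - (1)·-0.625 - (-3)·0.750) / (8) = 1.609
Iteration 2:
  x1 = (-7 - (2)·0.750 - (-2)·1.609) / (8) = -0.660
  x2 = (2 - (4)·-0.660 - (1)·1.609) / (6) = 0.505
  x3 = (10 - (1)·-0.660 - (-3)·0.505) / (8) = 1.522
Iteration 3:
  x1 = (-7 - (2)·0.505 - (-2)·1.522) / (8) = -0.621
  x2 = (2 - (4)·-0.621 - (1)·1.522) / (6) = 0.494
  x3 = (10 - (1)·-0.621 - (-3)·0.494) / (8) = 1.513
Residual b − A·x = (0.006, 0.007, -0.001); ∞-norm = 0.007

0.007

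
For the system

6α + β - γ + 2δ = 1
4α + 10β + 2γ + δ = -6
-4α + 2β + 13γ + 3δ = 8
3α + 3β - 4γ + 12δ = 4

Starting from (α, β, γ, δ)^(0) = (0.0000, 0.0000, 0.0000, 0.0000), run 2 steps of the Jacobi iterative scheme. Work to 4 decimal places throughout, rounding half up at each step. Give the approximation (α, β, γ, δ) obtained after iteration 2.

(0.2581, -0.8231, 0.6821, 0.6468)

Iteration 1:
  α = (1 - (1)·0.0000 - (-1)·0.0000 - (2)·0.0000) / (6) = 0.1667
  β = (-6 - (4)·0.0000 - (2)·0.0000 - (1)·0.0000) / (10) = -0.6000
  γ = (8 - (-4)·0.0000 - (2)·0.0000 - (3)·0.0000) / (13) = 0.6154
  δ = (4 - (3)·0.0000 - (3)·0.0000 - (-4)·0.0000) / (12) = 0.3333
Iteration 2:
  α = (1 - (1)·-0.6000 - (-1)·0.6154 - (2)·0.3333) / (6) = 0.2581
  β = (-6 - (4)·0.1667 - (2)·0.6154 - (1)·0.3333) / (10) = -0.8231
  γ = (8 - (-4)·0.1667 - (2)·-0.6000 - (3)·0.3333) / (13) = 0.6821
  δ = (4 - (3)·0.1667 - (3)·-0.6000 - (-4)·0.6154) / (12) = 0.6468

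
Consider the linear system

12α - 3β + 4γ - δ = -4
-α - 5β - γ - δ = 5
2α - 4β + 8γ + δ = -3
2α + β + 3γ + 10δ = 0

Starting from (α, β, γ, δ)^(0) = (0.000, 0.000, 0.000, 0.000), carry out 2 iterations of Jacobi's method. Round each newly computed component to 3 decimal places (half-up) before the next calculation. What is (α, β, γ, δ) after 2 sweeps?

Iteration 1:
  α = (-4 - (-3)·0.000 - (4)·0.000 - (-1)·0.000) / (12) = -0.333
  β = (5 - (-1)·0.000 - (-1)·0.000 - (-1)·0.000) / (-5) = -1.000
  γ = (-3 - (2)·0.000 - (-4)·0.000 - (1)·0.000) / (8) = -0.375
  δ = (0 - (2)·0.000 - (1)·0.000 - (3)·0.000) / (10) = 0.000
Iteration 2:
  α = (-4 - (-3)·-1.000 - (4)·-0.375 - (-1)·0.000) / (12) = -0.458
  β = (5 - (-1)·-0.333 - (-1)·-0.375 - (-1)·0.000) / (-5) = -0.858
  γ = (-3 - (2)·-0.333 - (-4)·-1.000 - (1)·0.000) / (8) = -0.792
  δ = (0 - (2)·-0.333 - (1)·-1.000 - (3)·-0.375) / (10) = 0.279

(-0.458, -0.858, -0.792, 0.279)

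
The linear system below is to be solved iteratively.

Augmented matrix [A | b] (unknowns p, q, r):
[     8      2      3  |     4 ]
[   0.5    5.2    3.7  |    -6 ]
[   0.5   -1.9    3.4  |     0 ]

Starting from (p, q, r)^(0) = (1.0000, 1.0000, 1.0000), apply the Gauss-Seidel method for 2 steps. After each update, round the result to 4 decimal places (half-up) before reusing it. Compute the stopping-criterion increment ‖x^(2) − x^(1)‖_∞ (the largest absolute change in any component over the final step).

1.4698

Iteration 1:
  p = (4 - (2)·1.0000 - (3)·1.0000) / (8) = -0.1250
  q = (-6 - (0.5)·-0.1250 - (3.7)·1.0000) / (5.2) = -1.8534
  r = (0 - (0.5)·-0.1250 - (-1.9)·-1.8534) / (3.4) = -1.0173
Iteration 2:
  p = (4 - (2)·-1.8534 - (3)·-1.0173) / (8) = 1.3448
  q = (-6 - (0.5)·1.3448 - (3.7)·-1.0173) / (5.2) = -0.5593
  r = (0 - (0.5)·1.3448 - (-1.9)·-0.5593) / (3.4) = -0.5103
Change: (1.4698, 1.2941, 0.5070) → max |·| = 1.4698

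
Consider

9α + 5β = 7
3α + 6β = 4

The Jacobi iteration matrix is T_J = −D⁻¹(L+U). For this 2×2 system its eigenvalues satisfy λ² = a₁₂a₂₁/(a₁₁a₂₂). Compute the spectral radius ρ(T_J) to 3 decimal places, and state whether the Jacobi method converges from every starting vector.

0.527

a₁₂a₂₁/(a₁₁a₂₂) = (5)·(3) / ((9)·(6)) = 0.277778
ρ = √|0.277778| = √0.277778 = 0.527
ρ < 1, so Jacobi converges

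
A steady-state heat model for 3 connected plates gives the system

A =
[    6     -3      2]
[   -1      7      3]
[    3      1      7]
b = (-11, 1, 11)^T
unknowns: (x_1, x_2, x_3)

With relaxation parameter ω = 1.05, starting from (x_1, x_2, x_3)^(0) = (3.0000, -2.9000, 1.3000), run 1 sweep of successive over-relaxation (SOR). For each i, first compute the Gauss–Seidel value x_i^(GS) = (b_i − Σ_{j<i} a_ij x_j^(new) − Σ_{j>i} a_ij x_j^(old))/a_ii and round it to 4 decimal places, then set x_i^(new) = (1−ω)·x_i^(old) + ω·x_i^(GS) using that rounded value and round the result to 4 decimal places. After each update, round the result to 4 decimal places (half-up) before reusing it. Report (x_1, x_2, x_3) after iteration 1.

Iteration 1:
  x_1: GS value = (-11 - (-3)·-2.9000 - (2)·1.3000) / (6) = -3.7167;  x_1 ← (1−ω)·3.0000 + ω·-3.7167 = -4.0525
  x_2: GS value = (1 - (-1)·-4.0525 - (3)·1.3000) / (7) = -0.9932;  x_2 ← (1−ω)·-2.9000 + ω·-0.9932 = -0.8979
  x_3: GS value = (11 - (3)·-4.0525 - (1)·-0.8979) / (7) = 3.4365;  x_3 ← (1−ω)·1.3000 + ω·3.4365 = 3.5433

(-4.0525, -0.8979, 3.5433)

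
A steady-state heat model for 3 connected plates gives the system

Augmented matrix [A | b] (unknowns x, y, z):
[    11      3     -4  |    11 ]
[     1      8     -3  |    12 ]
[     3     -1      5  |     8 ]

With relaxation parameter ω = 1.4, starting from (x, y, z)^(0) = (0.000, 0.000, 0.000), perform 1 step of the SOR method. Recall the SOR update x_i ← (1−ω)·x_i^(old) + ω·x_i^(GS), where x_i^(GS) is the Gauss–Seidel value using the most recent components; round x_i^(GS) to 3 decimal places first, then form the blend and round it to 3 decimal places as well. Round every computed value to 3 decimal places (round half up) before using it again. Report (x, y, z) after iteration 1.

(1.400, 1.855, 1.583)

Iteration 1:
  x: GS value = (11 - (3)·0.000 - (-4)·0.000) / (11) = 1.000;  x ← (1−ω)·0.000 + ω·1.000 = 1.400
  y: GS value = (12 - (1)·1.400 - (-3)·0.000) / (8) = 1.325;  y ← (1−ω)·0.000 + ω·1.325 = 1.855
  z: GS value = (8 - (3)·1.400 - (-1)·1.855) / (5) = 1.131;  z ← (1−ω)·0.000 + ω·1.131 = 1.583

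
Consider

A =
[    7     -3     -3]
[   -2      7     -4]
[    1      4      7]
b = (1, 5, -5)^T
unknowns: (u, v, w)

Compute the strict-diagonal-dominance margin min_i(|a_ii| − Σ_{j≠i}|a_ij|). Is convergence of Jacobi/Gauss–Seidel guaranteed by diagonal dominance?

1

row 1: |7| − (3+3) = 1
row 2: |7| − (2+4) = 1
row 3: |7| − (1+4) = 2
minimum over rows = 1 → strictly diagonally dominant (convergence guaranteed)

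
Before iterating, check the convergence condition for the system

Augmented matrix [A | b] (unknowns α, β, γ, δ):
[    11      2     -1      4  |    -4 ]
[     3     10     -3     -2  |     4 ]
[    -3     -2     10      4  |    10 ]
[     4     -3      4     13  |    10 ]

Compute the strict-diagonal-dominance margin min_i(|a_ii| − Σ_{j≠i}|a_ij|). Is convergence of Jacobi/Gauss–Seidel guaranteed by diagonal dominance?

1

row 1: |11| − (2+1+4) = 4
row 2: |10| − (3+3+2) = 2
row 3: |10| − (3+2+4) = 1
row 4: |13| − (4+3+4) = 2
minimum over rows = 1 → strictly diagonally dominant (convergence guaranteed)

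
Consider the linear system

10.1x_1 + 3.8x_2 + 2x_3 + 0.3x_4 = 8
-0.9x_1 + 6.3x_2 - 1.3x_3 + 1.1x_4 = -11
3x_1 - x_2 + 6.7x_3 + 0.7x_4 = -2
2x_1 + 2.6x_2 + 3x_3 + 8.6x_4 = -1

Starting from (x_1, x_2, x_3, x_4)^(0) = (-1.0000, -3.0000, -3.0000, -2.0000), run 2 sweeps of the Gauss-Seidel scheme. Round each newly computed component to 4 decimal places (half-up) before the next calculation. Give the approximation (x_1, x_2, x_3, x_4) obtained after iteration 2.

(1.6979, -1.8634, -1.3685, 0.5296)

Iteration 1:
  x_1 = (8 - (3.8)·-3.0000 - (2)·-3.0000 - (0.3)·-2.0000) / (10.1) = 2.5743
  x_2 = (-11 - (-0.9)·2.5743 - (-1.3)·-3.0000 - (1.1)·-2.0000) / (6.3) = -1.6481
  x_3 = (-2 - (3)·2.5743 - (-1)·-1.6481 - (0.7)·-2.0000) / (6.7) = -1.4882
  x_4 = (-1 - (2)·2.5743 - (2.6)·-1.6481 - (3)·-1.4882) / (8.6) = 0.3024
Iteration 2:
  x_1 = (8 - (3.8)·-1.6481 - (2)·-1.4882 - (0.3)·0.3024) / (10.1) = 1.6979
  x_2 = (-11 - (-0.9)·1.6979 - (-1.3)·-1.4882 - (1.1)·0.3024) / (6.3) = -1.8634
  x_3 = (-2 - (3)·1.6979 - (-1)·-1.8634 - (0.7)·0.3024) / (6.7) = -1.3685
  x_4 = (-1 - (2)·1.6979 - (2.6)·-1.8634 - (3)·-1.3685) / (8.6) = 0.5296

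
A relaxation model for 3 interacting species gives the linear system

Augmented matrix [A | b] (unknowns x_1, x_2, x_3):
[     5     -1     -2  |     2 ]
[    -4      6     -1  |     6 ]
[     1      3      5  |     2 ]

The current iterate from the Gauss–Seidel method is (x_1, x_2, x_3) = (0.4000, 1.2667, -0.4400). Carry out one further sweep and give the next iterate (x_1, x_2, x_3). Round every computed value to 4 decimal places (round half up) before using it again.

(0.4773, 1.2449, -0.4424)

One sweep:
  x_1 = (2 - (-1)·1.2667 - (-2)·-0.4400) / (5) = 0.4773
  x_2 = (6 - (-4)·0.4773 - (-1)·-0.4400) / (6) = 1.2449
  x_3 = (2 - (1)·0.4773 - (3)·1.2449) / (5) = -0.4424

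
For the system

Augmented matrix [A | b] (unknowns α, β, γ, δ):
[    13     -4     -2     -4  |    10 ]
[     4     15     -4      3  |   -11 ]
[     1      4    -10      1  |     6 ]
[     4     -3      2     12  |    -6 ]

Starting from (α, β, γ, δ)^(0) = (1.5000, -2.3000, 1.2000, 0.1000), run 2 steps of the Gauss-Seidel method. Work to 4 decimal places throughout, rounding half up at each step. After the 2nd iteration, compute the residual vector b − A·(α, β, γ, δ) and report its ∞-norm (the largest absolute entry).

2.3236

Iteration 1:
  α = (10 - (-4)·-2.3000 - (-2)·1.2000 - (-4)·0.1000) / (13) = 0.2769
  β = (-11 - (4)·0.2769 - (-4)·1.2000 - (3)·0.1000) / (15) = -0.5072
  γ = (6 - (1)·0.2769 - (4)·-0.5072 - (1)·0.1000) / (-10) = -0.7652
  δ = (-6 - (4)·0.2769 - (-3)·-0.5072 - (2)·-0.7652) / (12) = -0.5916
Iteration 2:
  α = (10 - (-4)·-0.5072 - (-2)·-0.7652 - (-4)·-0.5916) / (13) = 0.3134
  β = (-11 - (4)·0.3134 - (-4)·-0.7652 - (3)·-0.5916) / (15) = -0.9026
  γ = (6 - (1)·0.3134 - (4)·-0.9026 - (1)·-0.5916) / (-10) = -0.9889
  δ = (-6 - (4)·0.3134 - (-3)·-0.9026 - (2)·-0.9889) / (12) = -0.6653
Residual b − A·x = (-2.3236, -0.6743, 0.0733, 0.0000); ∞-norm = 2.3236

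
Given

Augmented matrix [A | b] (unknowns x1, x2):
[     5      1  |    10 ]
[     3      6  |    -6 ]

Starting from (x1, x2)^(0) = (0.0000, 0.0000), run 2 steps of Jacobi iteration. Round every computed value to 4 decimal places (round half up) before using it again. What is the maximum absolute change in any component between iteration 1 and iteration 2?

1.0000

Iteration 1:
  x1 = (10 - (1)·0.0000) / (5) = 2.0000
  x2 = (-6 - (3)·0.0000) / (6) = -1.0000
Iteration 2:
  x1 = (10 - (1)·-1.0000) / (5) = 2.2000
  x2 = (-6 - (3)·2.0000) / (6) = -2.0000
Change: (0.2000, -1.0000) → max |·| = 1.0000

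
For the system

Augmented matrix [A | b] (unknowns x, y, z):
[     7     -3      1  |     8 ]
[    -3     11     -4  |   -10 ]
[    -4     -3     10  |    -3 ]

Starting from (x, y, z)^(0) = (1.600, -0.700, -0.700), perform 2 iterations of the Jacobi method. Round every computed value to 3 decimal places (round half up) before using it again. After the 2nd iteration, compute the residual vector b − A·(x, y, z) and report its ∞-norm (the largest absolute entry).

1.470

Iteration 1:
  x = (8 - (-3)·-0.700 - (1)·-0.700) / (7) = 0.943
  y = (-10 - (-3)·1.600 - (-4)·-0.700) / (11) = -0.727
  z = (-3 - (-4)·1.600 - (-3)·-0.700) / (10) = 0.130
Iteration 2:
  x = (8 - (-3)·-0.727 - (1)·0.130) / (7) = 0.813
  y = (-10 - (-3)·0.943 - (-4)·0.130) / (11) = -0.605
  z = (-3 - (-4)·0.943 - (-3)·-0.727) / (10) = -0.141
Residual b − A·x = (0.635, -1.470, -0.153); ∞-norm = 1.470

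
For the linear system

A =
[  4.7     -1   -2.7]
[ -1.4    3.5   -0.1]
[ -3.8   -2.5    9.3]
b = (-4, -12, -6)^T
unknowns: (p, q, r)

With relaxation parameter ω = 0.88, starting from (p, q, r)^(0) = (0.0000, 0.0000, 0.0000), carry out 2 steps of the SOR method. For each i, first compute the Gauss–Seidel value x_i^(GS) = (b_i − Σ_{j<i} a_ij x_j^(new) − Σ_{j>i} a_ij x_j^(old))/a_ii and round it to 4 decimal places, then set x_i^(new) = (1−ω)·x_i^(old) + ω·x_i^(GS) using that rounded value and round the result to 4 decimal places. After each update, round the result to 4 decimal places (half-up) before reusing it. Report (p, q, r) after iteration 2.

(-2.2686, -4.2499, -2.5824)

Iteration 1:
  p: GS value = (-4 - (-1)·0.0000 - (-2.7)·0.0000) / (4.7) = -0.8511;  p ← (1−ω)·0.0000 + ω·-0.8511 = -0.7490
  q: GS value = (-12 - (-1.4)·-0.7490 - (-0.1)·0.0000) / (3.5) = -3.7282;  q ← (1−ω)·0.0000 + ω·-3.7282 = -3.2808
  r: GS value = (-6 - (-3.8)·-0.7490 - (-2.5)·-3.2808) / (9.3) = -1.8331;  r ← (1−ω)·0.0000 + ω·-1.8331 = -1.6131
Iteration 2:
  p: GS value = (-4 - (-1)·-3.2808 - (-2.7)·-1.6131) / (4.7) = -2.4758;  p ← (1−ω)·-0.7490 + ω·-2.4758 = -2.2686
  q: GS value = (-12 - (-1.4)·-2.2686 - (-0.1)·-1.6131) / (3.5) = -4.3821;  q ← (1−ω)·-3.2808 + ω·-4.3821 = -4.2499
  r: GS value = (-6 - (-3.8)·-2.2686 - (-2.5)·-4.2499) / (9.3) = -2.7146;  r ← (1−ω)·-1.6131 + ω·-2.7146 = -2.5824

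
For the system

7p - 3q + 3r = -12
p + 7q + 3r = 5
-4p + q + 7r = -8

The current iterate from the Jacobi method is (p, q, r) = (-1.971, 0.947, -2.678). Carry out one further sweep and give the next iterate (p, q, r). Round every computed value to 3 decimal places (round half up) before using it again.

(-0.161, 2.144, -2.404)

One sweep:
  p = (-12 - (-3)·0.947 - (3)·-2.678) / (7) = -0.161
  q = (5 - (1)·-1.971 - (3)·-2.678) / (7) = 2.144
  r = (-8 - (-4)·-1.971 - (1)·0.947) / (7) = -2.404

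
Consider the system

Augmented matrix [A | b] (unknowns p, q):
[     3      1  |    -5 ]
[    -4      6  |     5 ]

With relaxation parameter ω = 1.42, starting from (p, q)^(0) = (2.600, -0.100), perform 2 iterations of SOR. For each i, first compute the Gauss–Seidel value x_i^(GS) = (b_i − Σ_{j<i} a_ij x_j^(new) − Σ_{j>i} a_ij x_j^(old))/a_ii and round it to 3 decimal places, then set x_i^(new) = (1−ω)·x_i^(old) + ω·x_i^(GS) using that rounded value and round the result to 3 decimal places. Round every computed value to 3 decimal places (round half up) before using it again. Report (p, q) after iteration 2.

(0.014, 2.039)

Iteration 1:
  p: GS value = (-5 - (1)·-0.100) / (3) = -1.633;  p ← (1−ω)·2.600 + ω·-1.633 = -3.411
  q: GS value = (5 - (-4)·-3.411) / (6) = -1.441;  q ← (1−ω)·-0.100 + ω·-1.441 = -2.004
Iteration 2:
  p: GS value = (-5 - (1)·-2.004) / (3) = -0.999;  p ← (1−ω)·-3.411 + ω·-0.999 = 0.014
  q: GS value = (5 - (-4)·0.014) / (6) = 0.843;  q ← (1−ω)·-2.004 + ω·0.843 = 2.039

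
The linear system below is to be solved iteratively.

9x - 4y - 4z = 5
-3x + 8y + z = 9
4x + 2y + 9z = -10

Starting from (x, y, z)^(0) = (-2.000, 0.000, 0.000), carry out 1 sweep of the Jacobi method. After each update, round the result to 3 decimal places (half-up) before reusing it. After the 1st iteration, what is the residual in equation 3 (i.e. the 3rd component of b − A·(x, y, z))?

-10.976

Iteration 1:
  x = (5 - (-4)·0.000 - (-4)·0.000) / (9) = 0.556
  y = (9 - (-3)·-2.000 - (1)·0.000) / (8) = 0.375
  z = (-10 - (4)·-2.000 - (2)·0.000) / (9) = -0.222
Residual b − A·x = (0.608, 7.890, -10.976)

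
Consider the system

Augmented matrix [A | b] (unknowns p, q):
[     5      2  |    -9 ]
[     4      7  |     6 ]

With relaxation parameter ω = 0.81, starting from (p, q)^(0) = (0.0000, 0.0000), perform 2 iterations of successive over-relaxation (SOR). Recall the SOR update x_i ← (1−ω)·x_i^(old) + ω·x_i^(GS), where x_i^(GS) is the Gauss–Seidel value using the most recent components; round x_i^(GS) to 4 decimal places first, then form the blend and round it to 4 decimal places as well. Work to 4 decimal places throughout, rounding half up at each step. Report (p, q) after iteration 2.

Iteration 1:
  p: GS value = (-9 - (2)·0.0000) / (5) = -1.8000;  p ← (1−ω)·0.0000 + ω·-1.8000 = -1.4580
  q: GS value = (6 - (4)·-1.4580) / (7) = 1.6903;  q ← (1−ω)·0.0000 + ω·1.6903 = 1.3691
Iteration 2:
  p: GS value = (-9 - (2)·1.3691) / (5) = -2.3476;  p ← (1−ω)·-1.4580 + ω·-2.3476 = -2.1786
  q: GS value = (6 - (4)·-2.1786) / (7) = 2.1021;  q ← (1−ω)·1.3691 + ω·2.1021 = 1.9628

(-2.1786, 1.9628)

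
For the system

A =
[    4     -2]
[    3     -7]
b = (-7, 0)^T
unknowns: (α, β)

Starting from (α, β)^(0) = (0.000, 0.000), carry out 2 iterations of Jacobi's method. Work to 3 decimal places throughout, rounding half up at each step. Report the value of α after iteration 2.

-1.750

Iteration 1:
  α = (-7 - (-2)·0.000) / (4) = -1.750
  β = (0 - (3)·0.000) / (-7) = 0.000
Iteration 2:
  α = (-7 - (-2)·0.000) / (4) = -1.750
  β = (0 - (3)·-1.750) / (-7) = -0.750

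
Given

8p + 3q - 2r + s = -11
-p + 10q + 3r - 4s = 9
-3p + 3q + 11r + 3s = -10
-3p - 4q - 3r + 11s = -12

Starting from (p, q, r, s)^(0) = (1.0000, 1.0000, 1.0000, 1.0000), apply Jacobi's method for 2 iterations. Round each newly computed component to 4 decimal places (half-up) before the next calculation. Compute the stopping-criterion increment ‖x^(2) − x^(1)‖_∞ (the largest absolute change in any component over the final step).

Iteration 1:
  p = (-11 - (3)·1.0000 - (-2)·1.0000 - (1)·1.0000) / (8) = -1.6250
  q = (9 - (-1)·1.0000 - (3)·1.0000 - (-4)·1.0000) / (10) = 1.1000
  r = (-10 - (-3)·1.0000 - (3)·1.0000 - (3)·1.0000) / (11) = -1.1818
  s = (-12 - (-3)·1.0000 - (-4)·1.0000 - (-3)·1.0000) / (11) = -0.1818
Iteration 2:
  p = (-11 - (3)·1.1000 - (-2)·-1.1818 - (1)·-0.1818) / (8) = -2.0602
  q = (9 - (-1)·-1.6250 - (3)·-1.1818 - (-4)·-0.1818) / (10) = 1.0193
  r = (-10 - (-3)·-1.6250 - (3)·1.1000 - (3)·-0.1818) / (11) = -1.6027
  s = (-12 - (-3)·-1.6250 - (-4)·1.1000 - (-3)·-1.1818) / (11) = -1.4564
Change: (-0.4352, -0.0807, -0.4209, -1.2746) → max |·| = 1.2746

1.2746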